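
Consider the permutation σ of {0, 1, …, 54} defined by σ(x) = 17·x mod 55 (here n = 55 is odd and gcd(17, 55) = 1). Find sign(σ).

Start at x=14: 14 → 18 → 31 → 32 → 49 → 8 → 26 → … (one orbit).
Decompose π into cycles: lengths [20, 20, 10, 4, 1] (5 cycles, including the fixed point 0).
55 − 5 = 50 transpositions; sign(π) = (−1)^50 = +1.

+1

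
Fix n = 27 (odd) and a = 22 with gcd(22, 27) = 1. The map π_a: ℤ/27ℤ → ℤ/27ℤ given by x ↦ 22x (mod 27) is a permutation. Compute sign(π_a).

+1

Trace 13: π^k(13) = [13, 16, 1, 22, 25, 10, 4] for k=0..6.
Decompose π into cycles: lengths [9, 9, 3, 3, 1, 1, 1] (7 cycles, including the fixed point 0).
27 − 7 = 20 transpositions; sign(π) = (−1)^20 = +1.
Zolotarev: (22|27) = +1, matching the cycle-count sign.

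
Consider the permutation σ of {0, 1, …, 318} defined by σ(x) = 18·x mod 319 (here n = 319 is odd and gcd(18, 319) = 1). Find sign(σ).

Orbit of 101 under x↦18x: [101, 223, 186, 158, 292, 152, 184]… (length divides ord_319(18)).
π_18 has 5 disjoint cycles with lengths [140, 140, 28, 10, 1] on {0,…,318}.
Σ(ℓ_i−1) = 319−5 = 314; sign = (−1)^314 = +1.
Check: (18/319) = +1 by Zolotarev.

+1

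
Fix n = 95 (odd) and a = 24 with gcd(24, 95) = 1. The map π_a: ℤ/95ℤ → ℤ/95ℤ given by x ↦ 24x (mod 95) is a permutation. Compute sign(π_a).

+1

Orbit of 54 under x↦24x: [54, 61, 39, 81, 44, 11, 74]… (length divides ord_95(24)).
Decompose π into cycles: lengths [18, 18, 18, 18, 9, 9, 2, 2, 1] (9 cycles, including the fixed point 0).
Σ(ℓ_i−1) = 95−9 = 86; sign = (−1)^86 = +1.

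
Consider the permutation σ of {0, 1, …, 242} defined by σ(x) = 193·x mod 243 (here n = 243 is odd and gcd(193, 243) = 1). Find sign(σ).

Trace 76: π^k(76) = [76, 88, 217, 85, 124, 118, 175] for k=0..6.
11 cycles of lengths [81, 81, 27, 27, 9, 9, 3, 3, 1, 1, 1].
243 − 11 = 232 transpositions; sign(π) = (−1)^232 = +1.

+1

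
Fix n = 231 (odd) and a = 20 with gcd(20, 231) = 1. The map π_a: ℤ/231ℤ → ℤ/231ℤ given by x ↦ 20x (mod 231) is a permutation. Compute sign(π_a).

Trace 1: π^k(1) = [1, 20, 169, 146, 148, 188, 64] for k=0..6.
Decompose π into cycles: lengths [10, 10, 10, 10, 10, 10, 10, 10, 10, 10, 10, 10, 10, 10, 10, 10, 10, 10, 10, 10, 5, 5, 2, 2, 2, 2, 2, 2, 2, 2, 2, 2, 1] (33 cycles, including the fixed point 0).
33 cycles on 231: each ℓ→(−1)^(ℓ−1), product (−1)^198 = +1.
Zolotarev: (20|231) = +1, matching the cycle-count sign.

+1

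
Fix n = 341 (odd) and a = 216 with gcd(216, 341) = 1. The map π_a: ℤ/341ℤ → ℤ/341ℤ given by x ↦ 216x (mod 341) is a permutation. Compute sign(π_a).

+1

Trace 30: π^k(30) = [30, 1, 216, 280, 123, 311, 340] for k=0..6.
π_216 has 47 disjoint cycles with lengths [10, 10, 10, 10, 10, 10, 10, 10, 10, 10, 10, 10, 10, 10, 10, 10, 10, 10, 10, 10, 10, 10, 10, 10, 10, 10, 10, 10, 10, 10, 10, 2, 2, 2, 2, 2, 2, 2, 2, 2, 2, 2, 2, 2, 2, 2, 1] on {0,…,340}.
n − c = 341 − 47 = 294; sign = (−1)^294 = +1.
Check: (216/341) = +1 by Zolotarev.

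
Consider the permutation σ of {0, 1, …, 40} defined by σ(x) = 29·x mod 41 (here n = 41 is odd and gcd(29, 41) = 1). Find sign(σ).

Start at x=37: 37 → 7 → 39 → 24 → 40 → 12 → 20 → … (one orbit).
2 cycles of lengths [40, 1].
With 2 cycles on 41 points, sign = (−1)^{41−2} = -1.
Via Zolotarev, sign(π_{29}) = (29|41) = -1.

-1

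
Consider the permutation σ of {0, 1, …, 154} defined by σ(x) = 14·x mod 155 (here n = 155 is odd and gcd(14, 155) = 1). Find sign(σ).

+1

Start at x=36: 36 → 39 → 81 → 49 → 66 → 149 → 71 → … (one orbit).
The orbit structure of x ↦ 14x mod 155: 9 orbits of sizes [30, 30, 30, 30, 15, 15, 2, 2, 1].
With 9 cycles on 155 points, sign = (−1)^{155−9} = +1.
Check: (14/155) = +1 by Zolotarev.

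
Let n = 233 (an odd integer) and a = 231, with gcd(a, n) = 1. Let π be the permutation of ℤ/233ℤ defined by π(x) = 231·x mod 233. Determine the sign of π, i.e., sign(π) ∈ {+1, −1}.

Orbit of 51 under x↦231x: [51, 131, 204, 58, 117, 232, 2]… (length divides ord_233(231)).
The orbit structure of x ↦ 231x mod 233: 5 orbits of sizes [58, 58, 58, 58, 1].
With 5 cycles on 233 points, sign = (−1)^{233−5} = +1.

+1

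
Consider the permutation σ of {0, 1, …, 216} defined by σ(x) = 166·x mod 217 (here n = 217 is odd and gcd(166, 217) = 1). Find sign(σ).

+1

Trace 3: π^k(3) = [3, 64, 208, 25, 27, 142, 136] for k=0..6.
9 cycles of lengths [30, 30, 30, 30, 30, 30, 30, 6, 1].
n − c = 217 − 9 = 208; sign = (−1)^208 = +1.
Check: (166/217) = +1 by Zolotarev.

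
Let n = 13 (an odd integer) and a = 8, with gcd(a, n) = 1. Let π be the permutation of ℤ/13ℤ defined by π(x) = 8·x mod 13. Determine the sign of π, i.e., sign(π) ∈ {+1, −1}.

Trace 8: π^k(8) = [8, 12, 5, 1] for k=0..3.
The orbit structure of x ↦ 8x mod 13: 4 orbits of sizes [4, 4, 4, 1].
Σ(ℓ_i−1) = 13−4 = 9; sign = (−1)^9 = -1.
Via Zolotarev, sign(π_{8}) = (8|13) = -1.

-1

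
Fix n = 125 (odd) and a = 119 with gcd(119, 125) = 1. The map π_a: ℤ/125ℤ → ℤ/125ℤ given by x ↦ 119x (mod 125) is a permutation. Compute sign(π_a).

Start at x=79: 79 → 26 → 94 → 61 → 9 → 71 → 74 → … (one orbit).
Decompose π into cycles: lengths [50, 50, 10, 10, 2, 2, 1] (7 cycles, including the fixed point 0).
sign(π) = (−1)^{n − #cycles} = (−1)^{125−7} = (−1)^118 = +1.
(119|125)_J = +1 (Zolotarev's lemma cross-check).

+1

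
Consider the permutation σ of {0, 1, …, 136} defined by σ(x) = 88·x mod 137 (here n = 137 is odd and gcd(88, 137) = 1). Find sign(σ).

Start at x=119: 119 → 60 → 74 → 73 → 122 → 50 → 16 → … (one orbit).
Cycle lengths of π_88 on ℤ/137ℤ: [17, 17, 17, 17, 17, 17, 17, 17, 1]; 9 cycles in total.
With 9 cycles on 137 points, sign = (−1)^{137−9} = +1.
(88|137)_J = +1 (Zolotarev's lemma cross-check).

+1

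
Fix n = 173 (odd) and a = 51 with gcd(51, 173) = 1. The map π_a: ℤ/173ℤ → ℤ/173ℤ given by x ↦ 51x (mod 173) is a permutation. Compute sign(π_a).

Start at x=148: 148 → 109 → 23 → 135 → 138 → 118 → 136 → … (one orbit).
Decompose π into cycles: lengths [43, 43, 43, 43, 1] (5 cycles, including the fixed point 0).
5 cycles on 173: each ℓ→(−1)^(ℓ−1), product (−1)^168 = +1.
Check: (51/173) = +1 by Zolotarev.

+1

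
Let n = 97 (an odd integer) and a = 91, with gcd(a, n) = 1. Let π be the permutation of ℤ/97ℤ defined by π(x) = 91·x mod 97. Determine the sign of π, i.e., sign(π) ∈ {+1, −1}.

+1

Orbit of 36 under x↦91x: [36, 75, 35, 81, 96, 6, 61]… (length divides ord_97(91)).
π_91 has 9 disjoint cycles with lengths [12, 12, 12, 12, 12, 12, 12, 12, 1] on {0,…,96}.
Σ(ℓ_i−1) = 97−9 = 88; sign = (−1)^88 = +1.
Via Zolotarev, sign(π_{91}) = (91|97) = +1.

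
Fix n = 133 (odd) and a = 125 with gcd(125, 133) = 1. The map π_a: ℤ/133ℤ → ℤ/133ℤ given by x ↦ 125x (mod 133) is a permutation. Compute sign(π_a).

-1

Orbit of 106 under x↦125x: [106, 83, 1, 125, 64, 20]… (length divides ord_133(125)).
28 cycles of lengths [6, 6, 6, 6, 6, 6, 6, 6, 6, 6, 6, 6, 6, 6, 6, 6, 6, 6, 3, 3, 3, 3, 3, 3, 2, 2, 2, 1].
133 − 28 = 105 transpositions; sign(π) = (−1)^105 = -1.
Check: (125/133) = -1 by Zolotarev.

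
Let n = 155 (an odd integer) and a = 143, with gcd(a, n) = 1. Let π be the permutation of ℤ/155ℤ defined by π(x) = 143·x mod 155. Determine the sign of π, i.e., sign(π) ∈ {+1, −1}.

Orbit of 144 under x↦143x: [144, 132, 121, 98, 64, 7, 71]… (length divides ord_155(143)).
Cycle type of π: 60×2 + 15×2 + 4 + 1; total 6 cycles.
n − c = 155 − 6 = 149; sign = (−1)^149 = -1.

-1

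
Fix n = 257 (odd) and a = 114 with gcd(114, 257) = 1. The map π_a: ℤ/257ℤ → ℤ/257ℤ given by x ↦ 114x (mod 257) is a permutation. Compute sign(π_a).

+1

Trace 222: π^k(222) = [222, 122, 30, 79, 11, 226, 64] for k=0..6.
Cycle type of π: 128×2 + 1; total 3 cycles.
3 cycles on 257: each ℓ→(−1)^(ℓ−1), product (−1)^254 = +1.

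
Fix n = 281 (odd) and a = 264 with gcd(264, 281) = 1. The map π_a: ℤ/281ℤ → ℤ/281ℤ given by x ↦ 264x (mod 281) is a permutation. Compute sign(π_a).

Trace 112: π^k(112) = [112, 63, 53, 223, 143, 98, 20] for k=0..6.
π_264 has 3 disjoint cycles with lengths [140, 140, 1] on {0,…,280}.
n − c = 281 − 3 = 278; sign = (−1)^278 = +1.

+1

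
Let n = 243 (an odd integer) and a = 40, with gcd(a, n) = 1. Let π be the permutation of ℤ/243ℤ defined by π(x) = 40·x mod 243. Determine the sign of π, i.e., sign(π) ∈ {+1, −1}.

Trace 220: π^k(220) = [220, 52, 136, 94, 115, 226, 49] for k=0..6.
The orbit structure of x ↦ 40x mod 243: 11 orbits of sizes [81, 81, 27, 27, 9, 9, 3, 3, 1, 1, 1].
n − c = 243 − 11 = 232; sign = (−1)^232 = +1.

+1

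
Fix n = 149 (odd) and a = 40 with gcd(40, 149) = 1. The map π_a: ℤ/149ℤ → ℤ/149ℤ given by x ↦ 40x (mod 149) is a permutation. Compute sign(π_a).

-1

Orbit of 37 under x↦40x: [37, 139, 47, 92, 104, 137, 116]… (length divides ord_149(40)).
The orbit structure of x ↦ 40x mod 149: 2 orbits of sizes [148, 1].
n − c = 149 − 2 = 147; sign = (−1)^147 = -1.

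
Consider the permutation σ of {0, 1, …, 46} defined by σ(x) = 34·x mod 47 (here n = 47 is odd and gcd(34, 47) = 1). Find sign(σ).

Start at x=25: 25 → 4 → 42 → 18 → 1 → 34 → 28 → … (one orbit).
Cycle type of π: 23×2 + 1; total 3 cycles.
3 cycles on 47: each ℓ→(−1)^(ℓ−1), product (−1)^44 = +1.

+1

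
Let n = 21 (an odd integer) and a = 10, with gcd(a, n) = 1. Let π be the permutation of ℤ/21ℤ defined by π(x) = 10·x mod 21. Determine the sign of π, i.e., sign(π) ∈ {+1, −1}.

-1

Trace 13: π^k(13) = [13, 4, 19, 1, 10, 16] for k=0..5.
The orbit structure of x ↦ 10x mod 21: 6 orbits of sizes [6, 6, 6, 1, 1, 1].
With 6 cycles on 21 points, sign = (−1)^{21−6} = -1.
Via Zolotarev, sign(π_{10}) = (10|21) = -1.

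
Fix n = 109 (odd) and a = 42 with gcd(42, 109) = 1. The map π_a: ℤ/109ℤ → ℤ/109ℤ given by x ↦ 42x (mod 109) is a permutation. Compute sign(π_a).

-1

Start at x=3: 3 → 17 → 60 → 13 → 1 → 42 → 20 → … (one orbit).
Cycle type of π: 108 + 1; total 2 cycles.
With 2 cycles on 109 points, sign = (−1)^{109−2} = -1.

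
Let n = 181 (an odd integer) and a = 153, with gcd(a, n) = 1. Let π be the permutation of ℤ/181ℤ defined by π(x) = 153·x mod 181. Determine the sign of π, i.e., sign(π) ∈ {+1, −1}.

-1

Orbit of 100 under x↦153x: [100, 96, 27, 149, 172, 71, 3]… (length divides ord_181(153)).
2 cycles of lengths [180, 1].
With 2 cycles on 181 points, sign = (−1)^{181−2} = -1.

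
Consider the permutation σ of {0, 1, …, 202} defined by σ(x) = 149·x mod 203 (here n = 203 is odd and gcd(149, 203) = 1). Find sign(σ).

+1

Orbit of 158 under x↦149x: [158, 197, 121, 165, 22, 30, 4]… (length divides ord_203(149)).
9 cycles of lengths [42, 42, 42, 42, 14, 14, 3, 3, 1].
With 9 cycles on 203 points, sign = (−1)^{203−9} = +1.
Check: (149/203) = +1 by Zolotarev.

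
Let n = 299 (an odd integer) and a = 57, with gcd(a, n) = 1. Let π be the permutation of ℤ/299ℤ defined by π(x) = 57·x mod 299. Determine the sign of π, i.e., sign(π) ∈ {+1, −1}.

Trace 25: π^k(25) = [25, 229, 196, 109, 233, 125, 248] for k=0..6.
11 cycles of lengths [44, 44, 44, 44, 44, 44, 22, 4, 4, 4, 1].
sign(π) = (−1)^{n − #cycles} = (−1)^{299−11} = (−1)^288 = +1.
(57|299)_J = +1 (Zolotarev's lemma cross-check).

+1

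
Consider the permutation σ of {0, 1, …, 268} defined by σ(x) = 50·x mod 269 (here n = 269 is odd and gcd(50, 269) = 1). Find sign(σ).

Trace 47: π^k(47) = [47, 198, 216, 40, 117, 201, 97] for k=0..6.
Decompose π into cycles: lengths [268, 1] (2 cycles, including the fixed point 0).
With 2 cycles on 269 points, sign = (−1)^{269−2} = -1.
Zolotarev: (50|269) = -1, matching the cycle-count sign.

-1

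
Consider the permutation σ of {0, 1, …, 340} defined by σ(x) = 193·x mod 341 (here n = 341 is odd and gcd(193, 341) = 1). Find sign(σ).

-1

Start at x=173: 173 → 312 → 200 → 67 → 314 → 245 → 227 → … (one orbit).
Decompose π into cycles: lengths [30, 30, 30, 30, 30, 30, 30, 30, 30, 30, 15, 15, 10, 1] (14 cycles, including the fixed point 0).
sign(π) = (−1)^{n − #cycles} = (−1)^{341−14} = (−1)^327 = -1.
Via Zolotarev, sign(π_{193}) = (193|341) = -1.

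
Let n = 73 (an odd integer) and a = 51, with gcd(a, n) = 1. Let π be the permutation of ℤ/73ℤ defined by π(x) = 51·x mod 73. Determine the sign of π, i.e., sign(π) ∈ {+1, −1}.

-1

Trace 27: π^k(27) = [27, 63, 1, 51, 46, 10, 72] for k=0..6.
10 cycles of lengths [8, 8, 8, 8, 8, 8, 8, 8, 8, 1].
sign(π) = (−1)^{n − #cycles} = (−1)^{73−10} = (−1)^63 = -1.
The Jacobi symbol (51|73) = -1 (Zolotarev) agrees.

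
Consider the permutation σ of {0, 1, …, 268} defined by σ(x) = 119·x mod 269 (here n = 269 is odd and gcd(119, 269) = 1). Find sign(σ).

+1

Start at x=78: 78 → 136 → 44 → 125 → 80 → 105 → 121 → … (one orbit).
π_119 has 5 disjoint cycles with lengths [67, 67, 67, 67, 1] on {0,…,268}.
269 − 5 = 264 transpositions; sign(π) = (−1)^264 = +1.
The Jacobi symbol (119|269) = +1 (Zolotarev) agrees.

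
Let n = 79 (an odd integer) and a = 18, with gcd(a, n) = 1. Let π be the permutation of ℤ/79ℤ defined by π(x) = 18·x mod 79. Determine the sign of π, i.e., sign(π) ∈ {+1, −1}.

+1

Orbit of 8 under x↦18x: [8, 65, 64, 46, 38, 52, 67]… (length divides ord_79(18)).
π_18 has 7 disjoint cycles with lengths [13, 13, 13, 13, 13, 13, 1] on {0,…,78}.
n − c = 79 − 7 = 72; sign = (−1)^72 = +1.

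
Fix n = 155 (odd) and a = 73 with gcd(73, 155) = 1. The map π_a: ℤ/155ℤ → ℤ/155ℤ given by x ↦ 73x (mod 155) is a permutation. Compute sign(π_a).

+1

Orbit of 117 under x↦73x: [117, 16, 83, 14, 92, 51, 3]… (length divides ord_155(73)).
5 cycles of lengths [60, 60, 30, 4, 1].
Σ(ℓ_i−1) = 155−5 = 150; sign = (−1)^150 = +1.
Zolotarev: (73|155) = +1, matching the cycle-count sign.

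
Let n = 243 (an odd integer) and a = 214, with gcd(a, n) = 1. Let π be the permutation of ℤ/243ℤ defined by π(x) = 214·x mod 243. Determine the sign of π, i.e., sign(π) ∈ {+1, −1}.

+1

Start at x=1: 1 → 214 → 112 → 154 → 151 → 238 → 145 → … (one orbit).
11 cycles of lengths [81, 81, 27, 27, 9, 9, 3, 3, 1, 1, 1].
11 cycles on 243: each ℓ→(−1)^(ℓ−1), product (−1)^232 = +1.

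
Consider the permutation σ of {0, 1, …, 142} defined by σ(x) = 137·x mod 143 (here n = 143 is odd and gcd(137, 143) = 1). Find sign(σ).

Orbit of 125 under x↦137x: [125, 108, 67, 27, 124, 114, 31]… (length divides ord_143(137)).
Cycle lengths of π_137 on ℤ/143ℤ: [60, 60, 12, 5, 5, 1]; 6 cycles in total.
Σ(ℓ_i−1) = 143−6 = 137; sign = (−1)^137 = -1.

-1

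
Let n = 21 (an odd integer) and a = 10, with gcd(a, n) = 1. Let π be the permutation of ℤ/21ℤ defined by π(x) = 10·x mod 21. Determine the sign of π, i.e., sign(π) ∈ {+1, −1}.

-1

Trace 19: π^k(19) = [19, 1, 10, 16, 13, 4] for k=0..5.
π_10 has 6 disjoint cycles with lengths [6, 6, 6, 1, 1, 1] on {0,…,20}.
sign(π) = (−1)^{n − #cycles} = (−1)^{21−6} = (−1)^15 = -1.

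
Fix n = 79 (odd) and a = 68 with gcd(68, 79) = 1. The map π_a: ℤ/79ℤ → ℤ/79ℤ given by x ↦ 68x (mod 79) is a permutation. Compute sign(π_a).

Orbit of 48 under x↦68x: [48, 25, 41, 23, 63, 18, 39]… (length divides ord_79(68)).
Cycle type of π: 78 + 1; total 2 cycles.
n − c = 79 − 2 = 77; sign = (−1)^77 = -1.

-1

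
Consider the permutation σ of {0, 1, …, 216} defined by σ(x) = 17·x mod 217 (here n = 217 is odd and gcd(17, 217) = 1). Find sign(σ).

Start at x=24: 24 → 191 → 209 → 81 → 75 → 190 → 192 → … (one orbit).
π_17 has 9 disjoint cycles with lengths [30, 30, 30, 30, 30, 30, 30, 6, 1] on {0,…,216}.
With 9 cycles on 217 points, sign = (−1)^{217−9} = +1.
(17|217)_J = +1 (Zolotarev's lemma cross-check).

+1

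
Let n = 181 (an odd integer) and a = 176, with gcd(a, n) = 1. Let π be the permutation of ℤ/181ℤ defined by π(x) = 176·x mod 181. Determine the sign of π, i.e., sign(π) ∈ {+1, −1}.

Orbit of 56 under x↦176x: [56, 82, 133, 59, 67, 27, 46]… (length divides ord_181(176)).
Decompose π into cycles: lengths [30, 30, 30, 30, 30, 30, 1] (7 cycles, including the fixed point 0).
With 7 cycles on 181 points, sign = (−1)^{181−7} = +1.
Zolotarev: (176|181) = +1, matching the cycle-count sign.

+1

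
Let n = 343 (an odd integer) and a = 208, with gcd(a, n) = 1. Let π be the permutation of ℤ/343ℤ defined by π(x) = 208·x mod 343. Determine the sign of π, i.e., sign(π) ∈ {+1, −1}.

Orbit of 178 under x↦208x: [178, 323, 299, 109, 34, 212, 192]… (length divides ord_343(208)).
Cycle lengths of π_208 on ℤ/343ℤ: [294, 42, 6, 1]; 4 cycles in total.
4 cycles on 343: each ℓ→(−1)^(ℓ−1), product (−1)^339 = -1.

-1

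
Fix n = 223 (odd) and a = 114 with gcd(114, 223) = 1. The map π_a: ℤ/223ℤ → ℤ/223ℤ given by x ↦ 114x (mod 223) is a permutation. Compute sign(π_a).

Start at x=57: 57 → 31 → 189 → 138 → 122 → 82 → 205 → … (one orbit).
The orbit structure of x ↦ 114x mod 223: 2 orbits of sizes [222, 1].
2 cycles on 223: each ℓ→(−1)^(ℓ−1), product (−1)^221 = -1.
Zolotarev: (114|223) = -1, matching the cycle-count sign.

-1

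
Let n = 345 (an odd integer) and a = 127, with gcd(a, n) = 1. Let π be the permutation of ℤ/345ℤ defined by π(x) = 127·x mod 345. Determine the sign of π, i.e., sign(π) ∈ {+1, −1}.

Orbit of 208 under x↦127x: [208, 196, 52, 49, 13, 271, 262]… (length divides ord_345(127)).
Cycle type of π: 44×6 + 11×6 + 4×3 + 1×3; total 18 cycles.
18 cycles on 345: each ℓ→(−1)^(ℓ−1), product (−1)^327 = -1.
(127|345)_J = -1 (Zolotarev's lemma cross-check).

-1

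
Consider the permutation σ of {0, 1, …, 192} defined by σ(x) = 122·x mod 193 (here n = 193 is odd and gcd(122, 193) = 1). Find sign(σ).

-1

Trace 104: π^k(104) = [104, 143, 76, 8, 11, 184, 60] for k=0..6.
Decompose π into cycles: lengths [64, 64, 64, 1] (4 cycles, including the fixed point 0).
With 4 cycles on 193 points, sign = (−1)^{193−4} = -1.
Via Zolotarev, sign(π_{122}) = (122|193) = -1.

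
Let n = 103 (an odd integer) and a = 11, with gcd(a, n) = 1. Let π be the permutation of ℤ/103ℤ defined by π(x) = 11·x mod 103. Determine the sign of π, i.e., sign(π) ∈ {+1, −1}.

-1

Orbit of 90 under x↦11x: [90, 63, 75, 1, 11, 18, 95]… (length divides ord_103(11)).
2 cycles of lengths [102, 1].
2 cycles on 103: each ℓ→(−1)^(ℓ−1), product (−1)^101 = -1.
Check: (11/103) = -1 by Zolotarev.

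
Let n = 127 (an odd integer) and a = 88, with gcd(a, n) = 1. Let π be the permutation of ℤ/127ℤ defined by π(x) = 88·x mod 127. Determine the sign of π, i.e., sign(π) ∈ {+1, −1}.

+1

Trace 60: π^k(60) = [60, 73, 74, 35, 32, 22, 31] for k=0..6.
Decompose π into cycles: lengths [63, 63, 1] (3 cycles, including the fixed point 0).
Σ(ℓ_i−1) = 127−3 = 124; sign = (−1)^124 = +1.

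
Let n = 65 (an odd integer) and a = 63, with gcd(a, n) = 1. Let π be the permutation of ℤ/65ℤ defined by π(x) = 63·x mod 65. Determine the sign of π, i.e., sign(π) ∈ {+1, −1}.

+1

Trace 32: π^k(32) = [32, 1, 63, 4, 57, 16, 33] for k=0..6.
7 cycles of lengths [12, 12, 12, 12, 12, 4, 1].
Σ(ℓ_i−1) = 65−7 = 58; sign = (−1)^58 = +1.
Zolotarev: (63|65) = +1, matching the cycle-count sign.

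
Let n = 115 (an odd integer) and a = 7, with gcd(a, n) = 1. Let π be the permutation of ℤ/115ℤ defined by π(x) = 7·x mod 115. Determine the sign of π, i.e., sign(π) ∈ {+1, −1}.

+1

Start at x=16: 16 → 112 → 94 → 83 → 6 → 42 → 64 → … (one orbit).
The orbit structure of x ↦ 7x mod 115: 5 orbits of sizes [44, 44, 22, 4, 1].
Σ(ℓ_i−1) = 115−5 = 110; sign = (−1)^110 = +1.
(7|115)_J = +1 (Zolotarev's lemma cross-check).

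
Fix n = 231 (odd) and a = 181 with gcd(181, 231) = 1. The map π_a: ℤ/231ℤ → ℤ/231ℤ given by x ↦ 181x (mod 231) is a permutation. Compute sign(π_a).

Start at x=190: 190 → 202 → 64 → 34 → 148 → 223 → 169 → … (one orbit).
Cycle type of π: 10×18 + 5×6 + 2×9 + 1×3; total 36 cycles.
sign(π) = (−1)^{n − #cycles} = (−1)^{231−36} = (−1)^195 = -1.
Check: (181/231) = -1 by Zolotarev.

-1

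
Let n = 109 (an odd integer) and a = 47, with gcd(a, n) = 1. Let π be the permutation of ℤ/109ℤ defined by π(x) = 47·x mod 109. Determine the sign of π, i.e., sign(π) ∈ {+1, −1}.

Orbit of 36 under x↦47x: [36, 57, 63, 18, 83, 86, 9]… (length divides ord_109(47)).
Decompose π into cycles: lengths [108, 1] (2 cycles, including the fixed point 0).
Σ(ℓ_i−1) = 109−2 = 107; sign = (−1)^107 = -1.

-1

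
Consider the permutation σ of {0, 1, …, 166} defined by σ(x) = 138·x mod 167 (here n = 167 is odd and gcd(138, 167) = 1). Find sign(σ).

-1

Orbit of 33 under x↦138x: [33, 45, 31, 103, 19, 117, 114]… (length divides ord_167(138)).
Cycle lengths of π_138 on ℤ/167ℤ: [166, 1]; 2 cycles in total.
167 − 2 = 165 transpositions; sign(π) = (−1)^165 = -1.
Zolotarev: (138|167) = -1, matching the cycle-count sign.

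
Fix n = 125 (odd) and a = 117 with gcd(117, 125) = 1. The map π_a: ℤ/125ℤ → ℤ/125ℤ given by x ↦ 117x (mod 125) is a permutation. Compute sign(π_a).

-1

Trace 87: π^k(87) = [87, 54, 68, 81, 102, 59, 28] for k=0..6.
Cycle lengths of π_117 on ℤ/125ℤ: [100, 20, 4, 1]; 4 cycles in total.
4 cycles on 125: each ℓ→(−1)^(ℓ−1), product (−1)^121 = -1.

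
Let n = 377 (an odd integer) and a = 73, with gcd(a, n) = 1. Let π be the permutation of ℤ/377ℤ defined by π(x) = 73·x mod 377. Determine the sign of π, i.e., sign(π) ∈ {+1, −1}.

Orbit of 47 under x↦73x: [47, 38, 135, 53, 99, 64, 148]… (length divides ord_377(73)).
The orbit structure of x ↦ 73x mod 377: 17 orbits of sizes [28, 28, 28, 28, 28, 28, 28, 28, 28, 28, 28, 28, 28, 4, 4, 4, 1].
17 cycles on 377: each ℓ→(−1)^(ℓ−1), product (−1)^360 = +1.

+1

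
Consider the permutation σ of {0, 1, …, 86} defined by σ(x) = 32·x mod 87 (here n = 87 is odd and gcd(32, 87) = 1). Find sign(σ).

+1

Orbit of 41 under x↦32x: [41, 7, 50, 34, 44, 16, 77]… (length divides ord_87(32)).
π_32 has 5 disjoint cycles with lengths [28, 28, 28, 2, 1] on {0,…,86}.
sign(π) = (−1)^{n − #cycles} = (−1)^{87−5} = (−1)^82 = +1.
Zolotarev: (32|87) = +1, matching the cycle-count sign.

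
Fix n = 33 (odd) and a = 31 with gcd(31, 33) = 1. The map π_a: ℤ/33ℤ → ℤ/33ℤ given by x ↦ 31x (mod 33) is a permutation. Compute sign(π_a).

Orbit of 16 under x↦31x: [16, 1, 31, 4, 25]… (length divides ord_33(31)).
9 cycles of lengths [5, 5, 5, 5, 5, 5, 1, 1, 1].
n − c = 33 − 9 = 24; sign = (−1)^24 = +1.

+1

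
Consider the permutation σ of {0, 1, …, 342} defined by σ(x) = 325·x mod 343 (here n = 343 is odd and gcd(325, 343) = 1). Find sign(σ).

-1

Start at x=1: 1 → 325 → 324 → 342 → 18 → 19 → 1 (one orbit).
π_325 has 58 disjoint cycles with lengths [6, 6, 6, 6, 6, 6, 6, 6, 6, 6, 6, 6, 6, 6, 6, 6, 6, 6, 6, 6, 6, 6, 6, 6, 6, 6, 6, 6, 6, 6, 6, 6, 6, 6, 6, 6, 6, 6, 6, 6, 6, 6, 6, 6, 6, 6, 6, 6, 6, 6, 6, 6, 6, 6, 6, 6, 6, 1] on {0,…,342}.
n − c = 343 − 58 = 285; sign = (−1)^285 = -1.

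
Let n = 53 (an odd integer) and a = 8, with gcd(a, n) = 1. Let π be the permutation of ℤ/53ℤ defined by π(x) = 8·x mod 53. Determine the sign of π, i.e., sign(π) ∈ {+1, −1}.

Start at x=32: 32 → 44 → 34 → 7 → 3 → 24 → 33 → … (one orbit).
Decompose π into cycles: lengths [52, 1] (2 cycles, including the fixed point 0).
With 2 cycles on 53 points, sign = (−1)^{53−2} = -1.
Zolotarev: (8|53) = -1, matching the cycle-count sign.

-1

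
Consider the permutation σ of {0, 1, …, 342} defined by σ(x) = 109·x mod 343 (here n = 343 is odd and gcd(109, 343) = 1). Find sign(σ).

+1

Trace 9: π^k(9) = [9, 295, 256, 121, 155, 88, 331] for k=0..6.
Cycle lengths of π_109 on ℤ/343ℤ: [147, 147, 21, 21, 3, 3, 1]; 7 cycles in total.
Σ(ℓ_i−1) = 343−7 = 336; sign = (−1)^336 = +1.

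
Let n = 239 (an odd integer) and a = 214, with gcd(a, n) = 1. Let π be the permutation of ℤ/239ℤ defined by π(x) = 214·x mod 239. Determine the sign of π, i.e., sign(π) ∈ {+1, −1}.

Trace 38: π^k(38) = [38, 6, 89, 165, 177, 116, 207] for k=0..6.
2 cycles of lengths [238, 1].
sign(π) = (−1)^{n − #cycles} = (−1)^{239−2} = (−1)^237 = -1.
Check: (214/239) = -1 by Zolotarev.

-1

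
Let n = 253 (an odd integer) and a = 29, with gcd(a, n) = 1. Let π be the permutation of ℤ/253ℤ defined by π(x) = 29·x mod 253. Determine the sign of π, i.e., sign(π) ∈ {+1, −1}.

-1

Orbit of 170 under x↦29x: [170, 123, 25, 219, 26, 248, 108]… (length divides ord_253(29)).
Cycle type of π: 110×2 + 11×2 + 10 + 1; total 6 cycles.
sign(π) = (−1)^{n − #cycles} = (−1)^{253−6} = (−1)^247 = -1.
(29|253)_J = -1 (Zolotarev's lemma cross-check).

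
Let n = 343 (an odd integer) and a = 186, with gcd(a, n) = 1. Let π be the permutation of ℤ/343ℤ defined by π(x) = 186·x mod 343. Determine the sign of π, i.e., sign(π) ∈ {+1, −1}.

Trace 156: π^k(156) = [156, 204, 214, 16, 232, 277, 72] for k=0..6.
The orbit structure of x ↦ 186x mod 343: 7 orbits of sizes [147, 147, 21, 21, 3, 3, 1].
Σ(ℓ_i−1) = 343−7 = 336; sign = (−1)^336 = +1.

+1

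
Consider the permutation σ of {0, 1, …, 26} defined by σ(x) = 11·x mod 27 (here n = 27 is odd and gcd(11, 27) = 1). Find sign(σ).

Trace 7: π^k(7) = [7, 23, 10, 2, 22, 26, 16] for k=0..6.
Decompose π into cycles: lengths [18, 6, 2, 1] (4 cycles, including the fixed point 0).
With 4 cycles on 27 points, sign = (−1)^{27−4} = -1.

-1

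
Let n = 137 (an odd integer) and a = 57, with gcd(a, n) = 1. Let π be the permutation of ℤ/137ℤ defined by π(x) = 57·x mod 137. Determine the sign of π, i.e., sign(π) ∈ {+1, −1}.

-1

Trace 110: π^k(110) = [110, 105, 94, 15, 33, 100, 83] for k=0..6.
The orbit structure of x ↦ 57x mod 137: 2 orbits of sizes [136, 1].
n − c = 137 − 2 = 135; sign = (−1)^135 = -1.
(57|137)_J = -1 (Zolotarev's lemma cross-check).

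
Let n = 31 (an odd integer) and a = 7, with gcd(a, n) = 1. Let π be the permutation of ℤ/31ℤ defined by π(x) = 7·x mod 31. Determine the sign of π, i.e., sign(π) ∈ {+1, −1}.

+1

Trace 18: π^k(18) = [18, 2, 14, 5, 4, 28, 10] for k=0..6.
Cycle lengths of π_7 on ℤ/31ℤ: [15, 15, 1]; 3 cycles in total.
n − c = 31 − 3 = 28; sign = (−1)^28 = +1.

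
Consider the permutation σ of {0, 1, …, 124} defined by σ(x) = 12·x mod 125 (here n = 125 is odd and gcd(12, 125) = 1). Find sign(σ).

-1

Trace 61: π^k(61) = [61, 107, 34, 33, 21, 2, 24] for k=0..6.
The orbit structure of x ↦ 12x mod 125: 4 orbits of sizes [100, 20, 4, 1].
n − c = 125 − 4 = 121; sign = (−1)^121 = -1.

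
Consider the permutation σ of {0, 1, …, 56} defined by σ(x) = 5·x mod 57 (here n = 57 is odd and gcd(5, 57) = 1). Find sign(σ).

Start at x=7: 7 → 35 → 4 → 20 → 43 → 44 → 49 → … (one orbit).
6 cycles of lengths [18, 18, 9, 9, 2, 1].
6 cycles on 57: each ℓ→(−1)^(ℓ−1), product (−1)^51 = -1.

-1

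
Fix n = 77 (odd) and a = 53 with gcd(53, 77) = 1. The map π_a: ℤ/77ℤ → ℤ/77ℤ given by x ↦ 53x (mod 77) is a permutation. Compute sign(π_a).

+1

Trace 58: π^k(58) = [58, 71, 67, 9, 15, 25, 16] for k=0..6.
9 cycles of lengths [15, 15, 15, 15, 5, 5, 3, 3, 1].
9 cycles on 77: each ℓ→(−1)^(ℓ−1), product (−1)^68 = +1.
The Jacobi symbol (53|77) = +1 (Zolotarev) agrees.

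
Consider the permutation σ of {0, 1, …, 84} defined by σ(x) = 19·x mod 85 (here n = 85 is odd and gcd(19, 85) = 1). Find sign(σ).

Start at x=1: 1 → 19 → 21 → 59 → 16 → 49 → 81 → … (one orbit).
The orbit structure of x ↦ 19x mod 85: 13 orbits of sizes [8, 8, 8, 8, 8, 8, 8, 8, 8, 8, 2, 2, 1].
sign(π) = (−1)^{n − #cycles} = (−1)^{85−13} = (−1)^72 = +1.

+1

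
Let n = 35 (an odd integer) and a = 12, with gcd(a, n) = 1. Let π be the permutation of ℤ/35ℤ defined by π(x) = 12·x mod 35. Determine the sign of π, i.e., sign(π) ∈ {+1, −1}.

+1

Trace 11: π^k(11) = [11, 27, 9, 3, 1, 12, 4] for k=0..6.
The orbit structure of x ↦ 12x mod 35: 5 orbits of sizes [12, 12, 6, 4, 1].
5 cycles on 35: each ℓ→(−1)^(ℓ−1), product (−1)^30 = +1.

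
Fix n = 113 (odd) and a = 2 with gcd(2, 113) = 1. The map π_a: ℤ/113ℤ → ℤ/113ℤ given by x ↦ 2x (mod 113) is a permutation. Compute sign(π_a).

Start at x=16: 16 → 32 → 64 → 15 → 30 → 60 → 7 → … (one orbit).
π_2 has 5 disjoint cycles with lengths [28, 28, 28, 28, 1] on {0,…,112}.
With 5 cycles on 113 points, sign = (−1)^{113−5} = +1.

+1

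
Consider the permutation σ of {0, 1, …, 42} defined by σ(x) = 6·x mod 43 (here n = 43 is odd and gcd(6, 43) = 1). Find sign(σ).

Trace 36: π^k(36) = [36, 1, 6] for k=0..2.
Cycle lengths of π_6 on ℤ/43ℤ: [3, 3, 3, 3, 3, 3, 3, 3, 3, 3, 3, 3, 3, 3, 1]; 15 cycles in total.
15 cycles on 43: each ℓ→(−1)^(ℓ−1), product (−1)^28 = +1.
Check: (6/43) = +1 by Zolotarev.

+1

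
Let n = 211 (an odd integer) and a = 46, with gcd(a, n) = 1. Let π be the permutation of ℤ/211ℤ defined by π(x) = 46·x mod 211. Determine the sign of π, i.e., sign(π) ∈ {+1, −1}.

Orbit of 37 under x↦46x: [37, 14, 11, 84, 66, 82, 185]… (length divides ord_211(46)).
3 cycles of lengths [105, 105, 1].
sign(π) = (−1)^{n − #cycles} = (−1)^{211−3} = (−1)^208 = +1.
Via Zolotarev, sign(π_{46}) = (46|211) = +1.

+1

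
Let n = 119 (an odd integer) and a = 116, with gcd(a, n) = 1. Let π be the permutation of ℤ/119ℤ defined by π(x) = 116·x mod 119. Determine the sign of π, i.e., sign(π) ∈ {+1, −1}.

Start at x=25: 25 → 44 → 106 → 39 → 2 → 113 → 18 → … (one orbit).
π_116 has 6 disjoint cycles with lengths [48, 48, 16, 3, 3, 1] on {0,…,118}.
Σ(ℓ_i−1) = 119−6 = 113; sign = (−1)^113 = -1.

-1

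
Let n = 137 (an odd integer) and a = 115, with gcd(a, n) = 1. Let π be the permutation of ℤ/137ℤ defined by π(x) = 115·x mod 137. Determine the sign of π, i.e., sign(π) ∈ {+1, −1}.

+1

Orbit of 1 under x↦115x: [1, 115, 73, 38, 123, 34, 74]… (length divides ord_137(115)).
Cycle lengths of π_115 on ℤ/137ℤ: [17, 17, 17, 17, 17, 17, 17, 17, 1]; 9 cycles in total.
137 − 9 = 128 transpositions; sign(π) = (−1)^128 = +1.
Via Zolotarev, sign(π_{115}) = (115|137) = +1.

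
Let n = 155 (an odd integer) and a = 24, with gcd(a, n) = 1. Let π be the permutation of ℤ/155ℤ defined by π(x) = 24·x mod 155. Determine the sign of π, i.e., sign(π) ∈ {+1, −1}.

Orbit of 84 under x↦24x: [84, 1, 24, 111, 29, 76, 119]… (length divides ord_155(24)).
8 cycles of lengths [30, 30, 30, 30, 30, 2, 2, 1].
n − c = 155 − 8 = 147; sign = (−1)^147 = -1.
The Jacobi symbol (24|155) = -1 (Zolotarev) agrees.

-1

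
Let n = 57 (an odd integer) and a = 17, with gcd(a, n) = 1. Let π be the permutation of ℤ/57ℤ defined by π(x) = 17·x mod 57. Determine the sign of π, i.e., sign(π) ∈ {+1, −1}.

-1

Start at x=1: 1 → 17 → 4 → 11 → 16 → 44 → 7 → … (one orbit).
Cycle lengths of π_17 on ℤ/57ℤ: [18, 18, 9, 9, 2, 1]; 6 cycles in total.
sign(π) = (−1)^{n − #cycles} = (−1)^{57−6} = (−1)^51 = -1.
The Jacobi symbol (17|57) = -1 (Zolotarev) agrees.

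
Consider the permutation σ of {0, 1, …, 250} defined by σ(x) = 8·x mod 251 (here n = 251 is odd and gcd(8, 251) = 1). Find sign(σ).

-1

Orbit of 249 under x↦8x: [249, 235, 123, 231, 91, 226, 51]… (length divides ord_251(8)).
Cycle type of π: 50×5 + 1; total 6 cycles.
sign(π) = (−1)^{n − #cycles} = (−1)^{251−6} = (−1)^245 = -1.
Zolotarev: (8|251) = -1, matching the cycle-count sign.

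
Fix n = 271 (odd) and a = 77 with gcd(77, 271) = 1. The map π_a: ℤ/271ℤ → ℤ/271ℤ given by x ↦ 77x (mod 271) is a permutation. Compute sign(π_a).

Start at x=144: 144 → 248 → 126 → 217 → 178 → 156 → 88 → … (one orbit).
Cycle type of π: 27×10 + 1; total 11 cycles.
With 11 cycles on 271 points, sign = (−1)^{271−11} = +1.

+1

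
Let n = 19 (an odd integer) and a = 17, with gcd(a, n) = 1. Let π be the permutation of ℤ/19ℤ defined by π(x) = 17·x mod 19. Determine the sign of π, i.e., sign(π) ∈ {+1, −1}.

+1

Start at x=5: 5 → 9 → 1 → 17 → 4 → 11 → 16 → … (one orbit).
Cycle lengths of π_17 on ℤ/19ℤ: [9, 9, 1]; 3 cycles in total.
3 cycles on 19: each ℓ→(−1)^(ℓ−1), product (−1)^16 = +1.
Via Zolotarev, sign(π_{17}) = (17|19) = +1.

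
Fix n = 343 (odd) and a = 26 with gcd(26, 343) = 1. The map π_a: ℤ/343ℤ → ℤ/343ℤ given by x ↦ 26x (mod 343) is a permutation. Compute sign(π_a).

Orbit of 95 under x↦26x: [95, 69, 79, 339, 239, 40, 11]… (length divides ord_343(26)).
The orbit structure of x ↦ 26x mod 343: 4 orbits of sizes [294, 42, 6, 1].
Σ(ℓ_i−1) = 343−4 = 339; sign = (−1)^339 = -1.

-1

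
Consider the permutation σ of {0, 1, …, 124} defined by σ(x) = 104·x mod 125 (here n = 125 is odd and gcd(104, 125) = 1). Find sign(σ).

Orbit of 86 under x↦104x: [86, 69, 51, 54, 116, 64, 31]… (length divides ord_125(104)).
Decompose π into cycles: lengths [50, 50, 10, 10, 2, 2, 1] (7 cycles, including the fixed point 0).
With 7 cycles on 125 points, sign = (−1)^{125−7} = +1.
Via Zolotarev, sign(π_{104}) = (104|125) = +1.

+1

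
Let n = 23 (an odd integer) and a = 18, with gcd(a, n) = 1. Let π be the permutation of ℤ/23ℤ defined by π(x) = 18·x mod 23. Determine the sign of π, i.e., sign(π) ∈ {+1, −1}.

Orbit of 4 under x↦18x: [4, 3, 8, 6, 16, 12, 9]… (length divides ord_23(18)).
Cycle lengths of π_18 on ℤ/23ℤ: [11, 11, 1]; 3 cycles in total.
3 cycles on 23: each ℓ→(−1)^(ℓ−1), product (−1)^20 = +1.

+1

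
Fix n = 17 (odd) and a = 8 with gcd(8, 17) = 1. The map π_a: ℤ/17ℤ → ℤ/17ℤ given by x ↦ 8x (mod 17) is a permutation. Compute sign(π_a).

Start at x=4: 4 → 15 → 1 → 8 → 13 → 2 → 16 → … (one orbit).
Cycle type of π: 8×2 + 1; total 3 cycles.
sign(π) = (−1)^{n − #cycles} = (−1)^{17−3} = (−1)^14 = +1.
Check: (8/17) = +1 by Zolotarev.

+1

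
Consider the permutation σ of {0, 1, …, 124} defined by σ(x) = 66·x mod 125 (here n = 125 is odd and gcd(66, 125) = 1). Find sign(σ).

+1

Start at x=111: 111 → 76 → 16 → 56 → 71 → 61 → 26 → … (one orbit).
Decompose π into cycles: lengths [25, 25, 25, 25, 5, 5, 5, 5, 1, 1, 1, 1, 1] (13 cycles, including the fixed point 0).
n − c = 125 − 13 = 112; sign = (−1)^112 = +1.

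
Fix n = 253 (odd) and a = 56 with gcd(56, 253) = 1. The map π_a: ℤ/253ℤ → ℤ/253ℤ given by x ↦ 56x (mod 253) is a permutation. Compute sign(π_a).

Orbit of 155 under x↦56x: [155, 78, 67, 210, 122, 1, 56]… (length divides ord_253(56)).
Decompose π into cycles: lengths [22, 22, 22, 22, 22, 22, 22, 22, 22, 22, 22, 1, 1, 1, 1, 1, 1, 1, 1, 1, 1, 1] (22 cycles, including the fixed point 0).
With 22 cycles on 253 points, sign = (−1)^{253−22} = -1.
Check: (56/253) = -1 by Zolotarev.

-1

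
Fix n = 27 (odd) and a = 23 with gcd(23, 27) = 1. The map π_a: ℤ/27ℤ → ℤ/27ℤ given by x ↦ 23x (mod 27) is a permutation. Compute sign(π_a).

-1

Start at x=17: 17 → 13 → 2 → 19 → 5 → 7 → 26 → … (one orbit).
4 cycles of lengths [18, 6, 2, 1].
27 − 4 = 23 transpositions; sign(π) = (−1)^23 = -1.
(23|27)_J = -1 (Zolotarev's lemma cross-check).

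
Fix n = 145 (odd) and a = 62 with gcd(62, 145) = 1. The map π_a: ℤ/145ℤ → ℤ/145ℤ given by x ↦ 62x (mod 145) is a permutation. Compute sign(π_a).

Orbit of 49 under x↦62x: [49, 138, 1, 62, 74, 93, 111]… (length divides ord_145(62)).
Cycle type of π: 28×4 + 14×2 + 4 + 1; total 8 cycles.
n − c = 145 − 8 = 137; sign = (−1)^137 = -1.

-1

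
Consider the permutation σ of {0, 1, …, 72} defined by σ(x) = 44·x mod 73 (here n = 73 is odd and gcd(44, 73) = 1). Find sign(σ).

-1

Start at x=3: 3 → 59 → 41 → 52 → 25 → 5 → 1 → … (one orbit).
Cycle lengths of π_44 on ℤ/73ℤ: [72, 1]; 2 cycles in total.
73 − 2 = 71 transpositions; sign(π) = (−1)^71 = -1.
Check: (44/73) = -1 by Zolotarev.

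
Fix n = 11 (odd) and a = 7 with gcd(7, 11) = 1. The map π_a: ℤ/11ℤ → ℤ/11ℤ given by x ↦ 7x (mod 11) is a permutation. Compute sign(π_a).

-1

Start at x=3: 3 → 10 → 4 → 6 → 9 → 8 → 1 → … (one orbit).
2 cycles of lengths [10, 1].
sign(π) = (−1)^{n − #cycles} = (−1)^{11−2} = (−1)^9 = -1.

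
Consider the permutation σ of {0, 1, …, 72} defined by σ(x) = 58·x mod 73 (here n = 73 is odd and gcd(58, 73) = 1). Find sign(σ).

Start at x=46: 46 → 40 → 57 → 21 → 50 → 53 → 8 → … (one orbit).
Decompose π into cycles: lengths [72, 1] (2 cycles, including the fixed point 0).
sign(π) = (−1)^{n − #cycles} = (−1)^{73−2} = (−1)^71 = -1.
(58|73)_J = -1 (Zolotarev's lemma cross-check).

-1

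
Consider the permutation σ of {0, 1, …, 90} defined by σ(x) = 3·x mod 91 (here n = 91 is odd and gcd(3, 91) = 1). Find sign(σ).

Trace 3: π^k(3) = [3, 9, 27, 81, 61, 1] for k=0..5.
π_3 has 18 disjoint cycles with lengths [6, 6, 6, 6, 6, 6, 6, 6, 6, 6, 6, 6, 6, 3, 3, 3, 3, 1] on {0,…,90}.
With 18 cycles on 91 points, sign = (−1)^{91−18} = -1.

-1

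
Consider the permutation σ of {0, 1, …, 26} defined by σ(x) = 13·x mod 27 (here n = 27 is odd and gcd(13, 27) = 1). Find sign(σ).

+1

Start at x=10: 10 → 22 → 16 → 19 → 4 → 25 → 1 → … (one orbit).
The orbit structure of x ↦ 13x mod 27: 7 orbits of sizes [9, 9, 3, 3, 1, 1, 1].
sign(π) = (−1)^{n − #cycles} = (−1)^{27−7} = (−1)^20 = +1.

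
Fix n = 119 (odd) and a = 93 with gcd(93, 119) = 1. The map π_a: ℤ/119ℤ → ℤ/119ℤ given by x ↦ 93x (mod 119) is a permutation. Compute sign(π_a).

Trace 16: π^k(16) = [16, 60, 106, 100, 18, 8, 30] for k=0..6.
π_93 has 9 disjoint cycles with lengths [24, 24, 24, 24, 8, 8, 3, 3, 1] on {0,…,118}.
sign(π) = (−1)^{n − #cycles} = (−1)^{119−9} = (−1)^110 = +1.
Zolotarev: (93|119) = +1, matching the cycle-count sign.

+1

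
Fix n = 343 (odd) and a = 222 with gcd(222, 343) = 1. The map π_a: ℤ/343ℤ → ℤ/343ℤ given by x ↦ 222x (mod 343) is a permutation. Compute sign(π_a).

Trace 27: π^k(27) = [27, 163, 171, 232, 54, 326, 342] for k=0..6.
The orbit structure of x ↦ 222x mod 343: 4 orbits of sizes [294, 42, 6, 1].
sign(π) = (−1)^{n − #cycles} = (−1)^{343−4} = (−1)^339 = -1.
Via Zolotarev, sign(π_{222}) = (222|343) = -1.

-1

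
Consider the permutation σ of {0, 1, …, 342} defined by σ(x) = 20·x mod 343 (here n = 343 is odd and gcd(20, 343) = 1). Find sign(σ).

Start at x=132: 132 → 239 → 321 → 246 → 118 → 302 → 209 → … (one orbit).
10 cycles of lengths [98, 98, 98, 14, 14, 14, 2, 2, 2, 1].
With 10 cycles on 343 points, sign = (−1)^{343−10} = -1.

-1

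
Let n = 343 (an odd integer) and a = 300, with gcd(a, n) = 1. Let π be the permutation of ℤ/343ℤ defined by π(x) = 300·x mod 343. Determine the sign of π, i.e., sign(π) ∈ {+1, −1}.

Orbit of 27 under x↦300x: [27, 211, 188, 148, 153, 281, 265]… (length divides ord_343(300)).
Cycle type of π: 98×3 + 14×3 + 2×3 + 1; total 10 cycles.
With 10 cycles on 343 points, sign = (−1)^{343−10} = -1.
Check: (300/343) = -1 by Zolotarev.

-1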